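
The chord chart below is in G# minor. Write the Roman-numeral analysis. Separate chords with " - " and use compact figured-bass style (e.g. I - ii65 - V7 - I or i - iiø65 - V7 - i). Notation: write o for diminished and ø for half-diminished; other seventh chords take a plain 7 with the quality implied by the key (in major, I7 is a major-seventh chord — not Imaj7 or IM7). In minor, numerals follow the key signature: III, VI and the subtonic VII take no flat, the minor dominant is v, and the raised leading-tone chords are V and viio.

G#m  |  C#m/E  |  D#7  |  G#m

G#m: minor triad on G# = scale degree 1 → i.
C#m/E has root C#, degree 4 in G# minor, so iv6.
D#7: dominant seventh chord on D# = scale degree 5 → V7.
G#m: root G# is the tonic; minor triad there is i.

i - iv6 - V7 - i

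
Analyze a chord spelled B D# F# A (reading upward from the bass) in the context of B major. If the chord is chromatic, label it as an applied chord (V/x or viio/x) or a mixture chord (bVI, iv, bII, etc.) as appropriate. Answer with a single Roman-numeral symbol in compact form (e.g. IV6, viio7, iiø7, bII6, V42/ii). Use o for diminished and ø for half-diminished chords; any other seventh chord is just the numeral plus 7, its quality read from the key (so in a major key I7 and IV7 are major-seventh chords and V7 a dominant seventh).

Stacked in thirds the chord is B-D#-F#-A: a dominant seventh chord on B.
B is not a diatonic chord root with this quality in B major, but it lies a perfect fifth above E (IV), so the chord functions as an applied dominant of IV.

V7/IV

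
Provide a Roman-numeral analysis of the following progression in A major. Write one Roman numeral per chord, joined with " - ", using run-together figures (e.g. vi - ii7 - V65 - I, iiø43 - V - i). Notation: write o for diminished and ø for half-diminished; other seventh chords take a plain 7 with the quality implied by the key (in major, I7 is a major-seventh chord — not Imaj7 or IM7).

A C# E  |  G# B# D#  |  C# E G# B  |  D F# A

I - V/iii - iii7 - IV

A-C#-E has root A, degree 1 in A major, so I.
G#-B#-D#: a major triad on G#, the applied dominant of iii → V/iii.
C#-E-G#-B: root C# is the mediant; minor seventh chord there is iii7.
D-F#-A: major triad on D = scale degree 4 → IV.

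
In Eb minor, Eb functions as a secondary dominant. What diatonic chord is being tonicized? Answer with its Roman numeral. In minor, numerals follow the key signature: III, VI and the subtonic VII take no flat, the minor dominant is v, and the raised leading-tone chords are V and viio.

iv

The chord is a major triad on Eb.
A dominant resolves down a perfect fifth: Eb → Ab. In Eb minor, Ab is scale degree 4, i.e. iv.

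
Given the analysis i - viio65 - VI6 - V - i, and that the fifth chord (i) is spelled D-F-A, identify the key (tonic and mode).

D minor

i is given as D-F-A — a minor triad with root D.
If D is scale degree 1 and the mode makes that degree carry a minor triad, the tonic is D and the mode is minor.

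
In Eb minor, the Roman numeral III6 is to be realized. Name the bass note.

III in Eb minor has root Gb; the chord is Gb-Bb-Db.
The figure 6 means first inversion — the third is in the bass.

Bb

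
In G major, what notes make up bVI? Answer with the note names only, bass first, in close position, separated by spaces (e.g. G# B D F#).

Scale degree 6 in G major is E; lowering it a half step gives Eb. bVI is a major triad on the lowered sixth degree, borrowed from the parallel minor.
So the chord is Eb-G-Bb, a major triad.

Eb G Bb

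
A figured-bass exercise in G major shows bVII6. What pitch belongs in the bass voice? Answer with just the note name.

A

bVII in G major has root F; the chord is F-A-C.
The figure 6 means first inversion — the third is in the bass.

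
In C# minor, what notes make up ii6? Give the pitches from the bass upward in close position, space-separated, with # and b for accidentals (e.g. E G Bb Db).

ii6 is the minor supertonic, borrowed from the parallel major (the Dorian ii). In C# minor that root is D#.
So the chord is D#-F#-A#.
With the 6 figure the chord is in first inversion; from the bass F# upward in close position it reads F#-A#-D#.

F# A# D#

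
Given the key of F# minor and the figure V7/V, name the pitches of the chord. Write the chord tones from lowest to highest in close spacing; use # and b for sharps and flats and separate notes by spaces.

The slash means an applied dominant: we want the dominant of V. In F# minor, V is C# major, and its dominant is built on G#.
Building a dominant seventh chord on G# gives G#-B#-D#-F#.

G# B# D# F#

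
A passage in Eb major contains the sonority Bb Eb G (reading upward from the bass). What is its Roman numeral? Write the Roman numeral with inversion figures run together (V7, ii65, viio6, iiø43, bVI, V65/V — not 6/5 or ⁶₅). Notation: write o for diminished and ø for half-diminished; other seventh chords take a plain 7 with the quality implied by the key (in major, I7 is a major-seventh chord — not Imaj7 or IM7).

I64

The pitches Eb-G-Bb form a major triad rooted on Eb.
Eb is scale degree 1 in Eb major, and a major triad on that degree is written I.
With Bb in the bass the chord is in second inversion, so the figured bass is 64.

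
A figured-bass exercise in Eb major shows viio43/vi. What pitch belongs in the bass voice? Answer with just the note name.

F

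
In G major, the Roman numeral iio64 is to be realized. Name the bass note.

iio in G major has root A; the chord is A-C-Eb.
The figure 64 means second inversion — the fifth is in the bass.

Eb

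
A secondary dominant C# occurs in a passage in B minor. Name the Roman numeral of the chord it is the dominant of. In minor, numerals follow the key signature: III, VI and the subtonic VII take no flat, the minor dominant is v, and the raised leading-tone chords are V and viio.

The chord is a major triad on C#.
A dominant resolves down a perfect fifth: C# → F#. In B minor, F# is scale degree 5, i.e. V.

V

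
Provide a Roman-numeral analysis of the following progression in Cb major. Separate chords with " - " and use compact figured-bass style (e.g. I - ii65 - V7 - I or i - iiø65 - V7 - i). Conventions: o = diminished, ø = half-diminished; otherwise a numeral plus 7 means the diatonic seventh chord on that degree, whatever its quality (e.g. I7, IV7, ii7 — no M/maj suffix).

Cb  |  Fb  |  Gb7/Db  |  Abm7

I - IV - V43 - vi7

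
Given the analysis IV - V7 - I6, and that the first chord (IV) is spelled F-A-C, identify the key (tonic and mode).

C major

The anchor chord is a major triad on F, labeled IV.
Counting down 3 scale steps from F places the tonic on C; a major triad on degree 4 is diatonic only in major.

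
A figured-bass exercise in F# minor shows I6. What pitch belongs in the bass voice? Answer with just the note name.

I in F# minor has root F#; the chord is F#-A#-C#.
The figure 6 means first inversion — the third is in the bass.

A#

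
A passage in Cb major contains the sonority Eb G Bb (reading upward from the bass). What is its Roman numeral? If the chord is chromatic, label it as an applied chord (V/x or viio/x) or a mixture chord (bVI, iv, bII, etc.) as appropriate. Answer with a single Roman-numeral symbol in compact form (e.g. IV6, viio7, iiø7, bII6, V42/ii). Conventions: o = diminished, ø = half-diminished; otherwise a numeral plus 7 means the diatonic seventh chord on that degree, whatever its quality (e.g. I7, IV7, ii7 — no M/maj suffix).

The pitches Eb-G-Bb form a major triad rooted on Eb.
Eb is not a diatonic chord root with this quality in Cb major, but it lies a perfect fifth above Ab (vi), so the chord functions as an applied dominant of vi.

V/vi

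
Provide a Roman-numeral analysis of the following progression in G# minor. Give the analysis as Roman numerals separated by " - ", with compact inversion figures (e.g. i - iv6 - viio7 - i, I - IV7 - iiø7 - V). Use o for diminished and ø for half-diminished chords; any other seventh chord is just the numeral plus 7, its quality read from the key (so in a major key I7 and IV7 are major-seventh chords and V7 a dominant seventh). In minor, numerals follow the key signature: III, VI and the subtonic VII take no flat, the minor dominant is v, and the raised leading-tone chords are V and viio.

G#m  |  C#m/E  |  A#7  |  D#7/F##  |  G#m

i - iv6 - V7/V - V65 - i

G#m: minor triad on G# = scale degree 1 → i.
C#m/E: minor triad on C# = scale degree 4 → iv6.
A#7: a dominant seventh chord on A#, the applied dominant of V → V7/V.
D#7/F##: dominant seventh chord on D# = scale degree 5 → V65.
G#m: root G# is the tonic; minor triad there is i.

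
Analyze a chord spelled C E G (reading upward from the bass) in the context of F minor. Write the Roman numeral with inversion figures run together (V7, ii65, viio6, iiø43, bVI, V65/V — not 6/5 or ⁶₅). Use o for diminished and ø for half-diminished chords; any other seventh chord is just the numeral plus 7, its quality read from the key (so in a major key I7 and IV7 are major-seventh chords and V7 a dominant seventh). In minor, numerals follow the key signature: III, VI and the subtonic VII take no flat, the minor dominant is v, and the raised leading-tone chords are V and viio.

V

The pitches C-E-G form a major triad rooted on C.
C is scale degree 5 in F minor, and a major triad on that degree is written V.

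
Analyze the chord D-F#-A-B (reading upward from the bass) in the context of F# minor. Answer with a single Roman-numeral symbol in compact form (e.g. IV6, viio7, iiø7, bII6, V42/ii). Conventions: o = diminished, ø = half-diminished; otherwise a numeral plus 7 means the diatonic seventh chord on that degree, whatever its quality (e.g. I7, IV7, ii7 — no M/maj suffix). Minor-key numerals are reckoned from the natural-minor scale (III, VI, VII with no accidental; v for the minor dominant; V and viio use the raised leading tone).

iv65

Stacked in thirds the chord is B-D-F#-A: a minor seventh chord on B.
B is scale degree 4 in F# minor, and a minor seventh chord on that degree is written iv7.
With D in the bass the chord is in first inversion, so the figured bass is 65.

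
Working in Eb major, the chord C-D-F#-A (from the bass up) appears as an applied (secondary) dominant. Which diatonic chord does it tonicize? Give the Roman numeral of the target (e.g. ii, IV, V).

The chord is a dominant seventh chord on D.
A dominant resolves down a perfect fifth: D → G. In Eb major, G is scale degree 3, i.e. iii.

iii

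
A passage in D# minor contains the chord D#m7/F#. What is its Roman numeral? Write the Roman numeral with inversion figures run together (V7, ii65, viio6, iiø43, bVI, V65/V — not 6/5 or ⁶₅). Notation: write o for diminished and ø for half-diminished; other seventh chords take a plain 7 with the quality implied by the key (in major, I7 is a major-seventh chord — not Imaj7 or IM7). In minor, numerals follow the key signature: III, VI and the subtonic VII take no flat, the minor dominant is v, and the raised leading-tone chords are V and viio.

i65

The pitches D#-F#-A#-C# form a minor seventh chord rooted on D#.
In D# minor, D# is the tonic; the diatonic minor seventh chord there is i7.
With F# in the bass the chord is in first inversion, so the figured bass is 65.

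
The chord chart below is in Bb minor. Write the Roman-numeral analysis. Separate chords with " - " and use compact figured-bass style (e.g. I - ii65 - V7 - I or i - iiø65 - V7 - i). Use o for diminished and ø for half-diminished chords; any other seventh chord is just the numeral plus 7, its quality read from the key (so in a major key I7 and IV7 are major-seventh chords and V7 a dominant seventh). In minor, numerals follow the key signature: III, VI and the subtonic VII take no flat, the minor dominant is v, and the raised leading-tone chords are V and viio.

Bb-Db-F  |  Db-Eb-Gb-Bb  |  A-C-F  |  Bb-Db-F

i - iv42 - V6 - i

Bb-Db-F: root Bb is the tonic; minor triad there is i.
Db-Eb-Gb-Bb has root Eb, degree 4 in Bb minor, so iv42.
A-C-F has root F, degree 5 in Bb minor, so V6.
Bb-Db-F: minor triad on Bb = scale degree 1 → i.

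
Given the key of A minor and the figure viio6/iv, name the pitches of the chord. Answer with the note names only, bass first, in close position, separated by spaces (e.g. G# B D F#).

viio6/iv is a secondary leading-tone chord. The target iv is D in A minor; the applied chord is rooted a semitone below, on C#.
Building a diminished triad on C# gives C#-E-G.
The figured bass 6 indicates first inversion, placing the third (E) in the bass: E-G-C#.

E G C#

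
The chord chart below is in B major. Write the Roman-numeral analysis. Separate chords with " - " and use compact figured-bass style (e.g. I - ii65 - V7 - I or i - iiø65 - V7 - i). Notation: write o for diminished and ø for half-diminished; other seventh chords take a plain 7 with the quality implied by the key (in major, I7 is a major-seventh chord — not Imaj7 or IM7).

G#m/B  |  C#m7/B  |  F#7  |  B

vi6 - ii42 - V7 - I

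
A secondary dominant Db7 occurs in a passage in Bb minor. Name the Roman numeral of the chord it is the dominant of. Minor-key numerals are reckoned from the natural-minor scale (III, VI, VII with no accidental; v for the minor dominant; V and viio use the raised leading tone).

The chord is a dominant seventh chord on Db.
A dominant resolves down a perfect fifth: Db → Gb. In Bb minor, Gb is scale degree 6, i.e. VI.

VI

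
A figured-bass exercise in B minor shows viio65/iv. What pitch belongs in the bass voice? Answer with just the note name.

F#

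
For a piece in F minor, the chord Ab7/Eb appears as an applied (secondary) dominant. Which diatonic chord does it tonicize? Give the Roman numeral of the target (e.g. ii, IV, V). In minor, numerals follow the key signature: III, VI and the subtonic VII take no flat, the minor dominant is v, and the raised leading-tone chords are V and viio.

VI

The chord is a dominant seventh chord on Ab.
A dominant resolves down a perfect fifth: Ab → Db. In F minor, Db is scale degree 6, i.e. VI.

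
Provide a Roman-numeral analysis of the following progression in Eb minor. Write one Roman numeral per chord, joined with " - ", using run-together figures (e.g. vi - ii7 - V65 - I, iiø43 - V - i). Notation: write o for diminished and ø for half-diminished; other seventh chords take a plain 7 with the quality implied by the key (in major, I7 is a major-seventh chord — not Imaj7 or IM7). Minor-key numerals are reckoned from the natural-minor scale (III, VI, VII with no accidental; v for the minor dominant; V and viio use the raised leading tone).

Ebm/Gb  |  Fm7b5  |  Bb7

Ebm/Gb has root Eb, degree 1 in Eb minor, so i6.
Fm7b5: root F is the supertonic; half-diminished seventh chord there is iiø7.
Bb7: root Bb is the dominant; dominant seventh chord there is V7.

i6 - iiø7 - V7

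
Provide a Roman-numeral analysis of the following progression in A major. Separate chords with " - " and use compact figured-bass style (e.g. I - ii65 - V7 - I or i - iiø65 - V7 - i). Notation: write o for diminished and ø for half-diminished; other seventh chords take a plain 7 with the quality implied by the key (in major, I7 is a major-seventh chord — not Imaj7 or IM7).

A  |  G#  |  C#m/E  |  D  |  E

I - V/iii - iii6 - IV - V

A: root A is the tonic; major triad there is I.
G#: a major triad on G#, the applied dominant of iii → V/iii.
C#m/E: root C# is the mediant; minor triad there is iii6.
D: major triad on D = scale degree 4 → IV.
E has root E, degree 5 in A major, so V.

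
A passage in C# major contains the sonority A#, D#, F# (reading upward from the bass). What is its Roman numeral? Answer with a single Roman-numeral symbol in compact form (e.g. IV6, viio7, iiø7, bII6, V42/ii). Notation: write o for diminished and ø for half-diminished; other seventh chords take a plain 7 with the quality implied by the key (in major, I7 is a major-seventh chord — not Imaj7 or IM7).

ii64

Stacked in thirds the chord is D#-F#-A#: a minor triad on D#.
In C# major, D# is the supertonic; the diatonic minor triad there is ii.
With A# in the bass the chord is in second inversion, so the figured bass is 64.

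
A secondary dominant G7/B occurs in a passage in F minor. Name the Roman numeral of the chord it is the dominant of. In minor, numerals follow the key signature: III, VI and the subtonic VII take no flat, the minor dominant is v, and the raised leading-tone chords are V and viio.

V

The chord is a dominant seventh chord on G.
A dominant resolves down a perfect fifth: G → C. In F minor, C is scale degree 5, i.e. V.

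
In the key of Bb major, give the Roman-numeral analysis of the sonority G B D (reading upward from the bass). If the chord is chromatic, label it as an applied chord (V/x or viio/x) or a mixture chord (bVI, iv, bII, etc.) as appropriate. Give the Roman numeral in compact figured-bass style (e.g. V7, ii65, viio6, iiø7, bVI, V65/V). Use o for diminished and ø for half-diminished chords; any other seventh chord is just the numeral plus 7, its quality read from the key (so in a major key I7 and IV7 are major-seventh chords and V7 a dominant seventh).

The pitches G-B-D form a major triad rooted on G.
G is not a diatonic chord root with this quality in Bb major, but it lies a perfect fifth above C (ii), so the chord functions as an applied dominant of ii.

V/ii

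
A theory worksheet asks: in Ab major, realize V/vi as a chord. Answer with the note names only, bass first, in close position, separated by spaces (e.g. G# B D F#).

V/vi is a secondary dominant — the dominant triad of vi. vi in Ab major is F, so the applied chord's root is C, a perfect fifth above.
Building a major triad on C gives C-E-G.

C E G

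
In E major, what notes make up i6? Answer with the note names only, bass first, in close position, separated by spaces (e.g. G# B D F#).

G B E

Scale degree 1 in E major is E; here the chord built on it is altered to a minor triad. i6 is the minor tonic, borrowed from the parallel minor.
So the chord is E-G-B.
The figured bass 6 indicates first inversion, placing the third (G) in the bass: G-B-E.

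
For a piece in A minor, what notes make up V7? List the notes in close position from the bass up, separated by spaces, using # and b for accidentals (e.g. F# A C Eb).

In A minor, scale degree 5 is E. The dominant is major (leading tone raised), so V is a dominant seventh chord.
Stacking thirds from E gives E-G#-B-D.

E G# B D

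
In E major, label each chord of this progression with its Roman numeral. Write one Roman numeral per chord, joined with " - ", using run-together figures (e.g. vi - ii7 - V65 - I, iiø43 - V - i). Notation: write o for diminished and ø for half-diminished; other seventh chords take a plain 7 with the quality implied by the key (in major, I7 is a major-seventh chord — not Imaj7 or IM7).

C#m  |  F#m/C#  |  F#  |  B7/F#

vi - ii64 - V/V - V43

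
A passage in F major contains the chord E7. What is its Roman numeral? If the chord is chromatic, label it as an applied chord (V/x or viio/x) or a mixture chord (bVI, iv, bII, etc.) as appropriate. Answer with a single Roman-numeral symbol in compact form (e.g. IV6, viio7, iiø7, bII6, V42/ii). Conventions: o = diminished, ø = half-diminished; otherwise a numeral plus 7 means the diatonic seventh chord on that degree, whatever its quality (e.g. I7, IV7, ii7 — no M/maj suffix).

V7/iii

Stacked in thirds the chord is E-G#-B-D: a dominant seventh chord on E.
E is not a diatonic chord root with this quality in F major, but it lies a perfect fifth above A (iii), so the chord functions as an applied dominant of iii.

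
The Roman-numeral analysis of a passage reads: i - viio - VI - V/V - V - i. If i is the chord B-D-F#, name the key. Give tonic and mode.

B minor

i is given as B-D-F# — a minor triad with root B.
If B is scale degree 1 and the mode makes that degree carry a minor triad, the tonic is B and the mode is minor.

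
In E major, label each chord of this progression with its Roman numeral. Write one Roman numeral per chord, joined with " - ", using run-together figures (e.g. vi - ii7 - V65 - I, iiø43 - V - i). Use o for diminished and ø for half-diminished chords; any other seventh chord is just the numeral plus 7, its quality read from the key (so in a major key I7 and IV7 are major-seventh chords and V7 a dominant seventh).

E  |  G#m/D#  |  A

E has root E, degree 1 in E major, so I.
G#m/D# has root G#, degree 3 in E major, so iii64.
A has root A, degree 4 in E major, so IV.

I - iii64 - IV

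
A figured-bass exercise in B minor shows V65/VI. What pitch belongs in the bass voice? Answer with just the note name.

F#

The applied chord V65/VI is rooted on D: D-F#-A-C.
The figure 65 means first inversion — the third is in the bass.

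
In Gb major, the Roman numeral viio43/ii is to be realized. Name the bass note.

The applied chord viio43/ii is rooted on G: G-Bb-Db-Fb.
The figure 43 means second inversion — the fifth is in the bass.

Db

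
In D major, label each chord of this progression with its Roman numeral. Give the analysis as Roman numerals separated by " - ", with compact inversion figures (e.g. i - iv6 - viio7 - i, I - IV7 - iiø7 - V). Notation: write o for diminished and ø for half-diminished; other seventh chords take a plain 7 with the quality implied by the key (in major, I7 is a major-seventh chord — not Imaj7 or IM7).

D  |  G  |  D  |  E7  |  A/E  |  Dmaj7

D: major triad on D = scale degree 1 → I.
G has root G, degree 4 in D major, so IV.
D: root D is the tonic; major triad there is I.
E7: a dominant seventh chord on E, the applied dominant of V → V7/V.
A/E: major triad on A = scale degree 5 → V64.
Dmaj7: major seventh chord on D = scale degree 1 → I7.

I - IV - I - V7/V - V64 - I7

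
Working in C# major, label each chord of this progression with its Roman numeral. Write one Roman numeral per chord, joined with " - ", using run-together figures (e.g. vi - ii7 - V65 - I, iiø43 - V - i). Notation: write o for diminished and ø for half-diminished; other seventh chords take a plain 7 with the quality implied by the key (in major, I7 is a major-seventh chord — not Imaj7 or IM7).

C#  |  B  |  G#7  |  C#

C# has root C#, degree 1 in C# major, so I.
B: major triad on B — chromatic; bVII (borrowed from the parallel minor).
G#7: root G# is the dominant; dominant seventh chord there is V7.
C#: root C# is the tonic; major triad there is I.

I - bVII - V7 - I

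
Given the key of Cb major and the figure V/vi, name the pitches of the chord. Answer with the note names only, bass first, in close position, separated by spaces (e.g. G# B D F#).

Eb G Bb

V/vi is a secondary dominant — the dominant triad of vi. vi in Cb major is Ab, so the applied chord's root is Eb, a perfect fifth above.
Building a major triad on Eb gives Eb-G-Bb.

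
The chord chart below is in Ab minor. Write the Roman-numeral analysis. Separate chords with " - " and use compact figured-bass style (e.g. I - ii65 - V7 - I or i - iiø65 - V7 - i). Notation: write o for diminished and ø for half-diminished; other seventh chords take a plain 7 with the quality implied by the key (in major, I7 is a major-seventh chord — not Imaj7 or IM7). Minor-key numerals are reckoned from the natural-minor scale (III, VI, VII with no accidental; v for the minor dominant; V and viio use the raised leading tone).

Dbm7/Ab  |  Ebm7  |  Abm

iv43 - v7 - i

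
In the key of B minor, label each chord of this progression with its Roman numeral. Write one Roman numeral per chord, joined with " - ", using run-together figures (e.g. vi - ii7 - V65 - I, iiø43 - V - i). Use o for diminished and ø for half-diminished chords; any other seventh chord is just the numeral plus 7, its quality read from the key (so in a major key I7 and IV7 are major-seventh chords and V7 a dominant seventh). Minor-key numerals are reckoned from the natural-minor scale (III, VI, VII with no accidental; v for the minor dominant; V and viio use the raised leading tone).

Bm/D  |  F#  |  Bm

i6 - V - i

Bm/D: root B is the tonic; minor triad there is i6.
F#: major triad on F# = scale degree 5 → V.
Bm: minor triad on B = scale degree 1 → i.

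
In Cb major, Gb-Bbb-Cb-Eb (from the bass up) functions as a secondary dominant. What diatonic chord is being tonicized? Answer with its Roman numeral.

IV

The chord is a dominant seventh chord on Cb.
A dominant resolves down a perfect fifth: Cb → Fb. In Cb major, Fb is scale degree 4, i.e. IV.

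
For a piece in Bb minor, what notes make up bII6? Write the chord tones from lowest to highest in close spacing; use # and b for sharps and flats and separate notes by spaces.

Eb Gb Cb

bII6 is the Neapolitan sixth — a major triad on the lowered second degree, here in its customary first inversion. In Bb minor that root is Cb.
So the chord is Cb-Eb-Gb, a major triad.
The figured bass 6 indicates first inversion, placing the third (Eb) in the bass: Eb-Gb-Cb.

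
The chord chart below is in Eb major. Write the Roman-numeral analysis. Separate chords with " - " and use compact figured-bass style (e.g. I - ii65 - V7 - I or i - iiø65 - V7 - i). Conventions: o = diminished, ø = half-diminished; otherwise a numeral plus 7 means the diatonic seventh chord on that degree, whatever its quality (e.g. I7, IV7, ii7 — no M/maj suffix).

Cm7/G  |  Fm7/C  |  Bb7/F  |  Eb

Cm7/G: minor seventh chord on C = scale degree 6 → vi43.
Fm7/C: minor seventh chord on F = scale degree 2 → ii43.
Bb7/F has root Bb, degree 5 in Eb major, so V43.
Eb: root Eb is the tonic; major triad there is I.

vi43 - ii43 - V43 - I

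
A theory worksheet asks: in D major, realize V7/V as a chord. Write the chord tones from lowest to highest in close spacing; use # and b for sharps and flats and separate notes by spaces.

E G# B D

The slash means an applied dominant: we want the dominant of V. In D major, V is A major, and its dominant is built on E.
Building a dominant seventh chord on E gives E-G#-B-D.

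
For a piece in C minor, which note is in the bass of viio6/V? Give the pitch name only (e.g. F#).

A

The applied chord viio6/V is rooted on F#: F#-A-C.
The figure 6 means first inversion — the third is in the bass.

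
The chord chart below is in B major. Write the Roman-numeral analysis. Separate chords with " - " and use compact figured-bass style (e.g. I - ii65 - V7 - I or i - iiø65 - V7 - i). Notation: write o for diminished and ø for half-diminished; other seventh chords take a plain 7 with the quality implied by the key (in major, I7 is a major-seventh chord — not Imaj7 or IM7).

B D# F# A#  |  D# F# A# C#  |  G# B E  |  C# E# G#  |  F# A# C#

B-D#-F#-A# has root B, degree 1 in B major, so I7.
D#-F#-A#-C#: root D# is the mediant; minor seventh chord there is iii7.
G#-B-E has root E, degree 4 in B major, so IV6.
C#-E#-G# is the secondary dominant of V (major triad on C#): V/V.
F#-A#-C#: root F# is the dominant; major triad there is V.

I7 - iii7 - IV6 - V/V - V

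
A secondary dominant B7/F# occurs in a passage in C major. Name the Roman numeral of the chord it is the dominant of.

iii

The chord is a dominant seventh chord on B.
A dominant resolves down a perfect fifth: B → E. In C major, E is scale degree 3, i.e. iii.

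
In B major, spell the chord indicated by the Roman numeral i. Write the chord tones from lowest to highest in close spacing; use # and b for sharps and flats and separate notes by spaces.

B D F#

i is the minor tonic, borrowed from the parallel minor. In B major that root is B.
So the chord is B-D-F#.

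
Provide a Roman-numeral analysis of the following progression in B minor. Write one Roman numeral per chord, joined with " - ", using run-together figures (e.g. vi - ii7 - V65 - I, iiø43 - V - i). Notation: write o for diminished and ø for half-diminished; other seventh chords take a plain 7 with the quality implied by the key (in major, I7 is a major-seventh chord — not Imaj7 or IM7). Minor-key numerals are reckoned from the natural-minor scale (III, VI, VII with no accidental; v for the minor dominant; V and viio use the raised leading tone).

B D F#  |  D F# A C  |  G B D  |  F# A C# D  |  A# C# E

i - V7/VI - VI - III65 - viio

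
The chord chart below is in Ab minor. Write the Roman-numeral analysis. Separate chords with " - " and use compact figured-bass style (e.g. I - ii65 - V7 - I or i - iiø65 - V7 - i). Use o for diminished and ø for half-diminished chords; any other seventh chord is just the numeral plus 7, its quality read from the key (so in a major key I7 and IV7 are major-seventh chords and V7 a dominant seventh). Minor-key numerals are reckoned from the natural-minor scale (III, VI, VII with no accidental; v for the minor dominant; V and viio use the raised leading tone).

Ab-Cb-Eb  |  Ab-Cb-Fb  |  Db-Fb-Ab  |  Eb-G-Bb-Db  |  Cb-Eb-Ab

i - VI6 - iv - V7 - i6

Ab-Cb-Eb has root Ab, degree 1 in Ab minor, so i.
Ab-Cb-Fb has root Fb, degree 6 in Ab minor, so VI6.
Db-Fb-Ab has root Db, degree 4 in Ab minor, so iv.
Eb-G-Bb-Db: dominant seventh chord on Eb = scale degree 5 → V7.
Cb-Eb-Ab has root Ab, degree 1 in Ab minor, so i6.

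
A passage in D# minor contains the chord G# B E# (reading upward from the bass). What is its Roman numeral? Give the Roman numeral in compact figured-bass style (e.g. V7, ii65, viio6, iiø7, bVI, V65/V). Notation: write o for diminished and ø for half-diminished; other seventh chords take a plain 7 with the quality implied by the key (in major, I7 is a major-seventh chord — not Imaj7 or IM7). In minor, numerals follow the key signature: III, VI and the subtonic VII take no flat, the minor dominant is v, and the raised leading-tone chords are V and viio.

iio6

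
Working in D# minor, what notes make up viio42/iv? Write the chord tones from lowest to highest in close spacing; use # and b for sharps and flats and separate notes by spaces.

E F## A# C#

The slash marks an applied leading-tone chord: viio of iv. In D# minor, iv is G#, so the leading tone to it is F##, a half step below.
Building a fully diminished seventh chord on F## gives F##-A#-C#-E.
The figured bass 42 indicates third inversion, placing the seventh (E) in the bass: E-F##-A#-C#.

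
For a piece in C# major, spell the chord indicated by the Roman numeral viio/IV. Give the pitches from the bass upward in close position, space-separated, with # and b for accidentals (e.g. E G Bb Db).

The slash marks an applied leading-tone chord: viio of IV. In C# major, IV is F#, so the leading tone to it is E#, a half step below.
Building a diminished triad on E# gives E#-G#-B.

E# G# B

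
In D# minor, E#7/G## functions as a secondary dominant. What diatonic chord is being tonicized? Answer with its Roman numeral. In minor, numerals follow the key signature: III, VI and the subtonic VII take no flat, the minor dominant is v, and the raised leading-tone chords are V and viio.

V

The chord is a dominant seventh chord on E#.
A dominant resolves down a perfect fifth: E# → A#. In D# minor, A# is scale degree 5, i.e. V.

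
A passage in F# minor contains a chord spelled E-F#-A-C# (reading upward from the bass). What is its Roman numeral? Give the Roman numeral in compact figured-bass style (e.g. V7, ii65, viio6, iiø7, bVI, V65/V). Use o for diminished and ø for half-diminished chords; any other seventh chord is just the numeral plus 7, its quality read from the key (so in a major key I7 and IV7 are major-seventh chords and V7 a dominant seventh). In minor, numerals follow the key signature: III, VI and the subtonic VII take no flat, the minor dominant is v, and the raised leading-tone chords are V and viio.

i42

The pitches F#-A-C#-E form a minor seventh chord rooted on F#.
In F# minor, F# is the tonic; the diatonic minor seventh chord there is i7.
With E in the bass the chord is in third inversion, so the figured bass is 42.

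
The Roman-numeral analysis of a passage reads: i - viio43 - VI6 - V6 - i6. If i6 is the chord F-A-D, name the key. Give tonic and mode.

The chord Dm/F is a minor triad rooted on D; its label is i6.
If D is scale degree 1 and the mode makes that degree carry a minor triad, the tonic is D and the mode is minor.

D minor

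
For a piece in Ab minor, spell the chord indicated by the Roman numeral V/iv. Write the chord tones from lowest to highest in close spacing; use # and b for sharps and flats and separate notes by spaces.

Ab C Eb

V/iv is a secondary dominant — the dominant triad of iv. iv in Ab minor is Db, so the applied chord's root is Ab, a perfect fifth above.
Building a major triad on Ab gives Ab-C-Eb.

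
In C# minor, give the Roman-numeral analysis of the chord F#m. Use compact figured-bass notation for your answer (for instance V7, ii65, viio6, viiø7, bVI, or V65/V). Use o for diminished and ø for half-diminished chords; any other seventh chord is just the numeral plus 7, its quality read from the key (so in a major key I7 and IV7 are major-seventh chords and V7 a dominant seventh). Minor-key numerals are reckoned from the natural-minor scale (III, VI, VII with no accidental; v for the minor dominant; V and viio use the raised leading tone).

iv

Stacked in thirds the chord is F#-A-C#: a minor triad on F#.
F# is scale degree 4 in C# minor, and a minor triad on that degree is written iv.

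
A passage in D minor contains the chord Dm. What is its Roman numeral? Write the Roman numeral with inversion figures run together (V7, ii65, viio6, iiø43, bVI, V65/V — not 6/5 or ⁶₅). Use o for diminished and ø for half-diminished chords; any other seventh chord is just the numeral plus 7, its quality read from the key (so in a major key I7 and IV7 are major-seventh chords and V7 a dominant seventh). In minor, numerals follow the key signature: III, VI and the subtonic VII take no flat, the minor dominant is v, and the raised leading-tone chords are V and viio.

i

Stacked in thirds the chord is D-F-A: a minor triad on D.
D is scale degree 1 in D minor, and a minor triad on that degree is written i.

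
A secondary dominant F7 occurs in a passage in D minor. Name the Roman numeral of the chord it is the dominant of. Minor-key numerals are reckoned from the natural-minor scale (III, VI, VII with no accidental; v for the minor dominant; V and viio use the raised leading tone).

The chord is a dominant seventh chord on F.
A dominant resolves down a perfect fifth: F → Bb. In D minor, Bb is scale degree 6, i.e. VI.

VI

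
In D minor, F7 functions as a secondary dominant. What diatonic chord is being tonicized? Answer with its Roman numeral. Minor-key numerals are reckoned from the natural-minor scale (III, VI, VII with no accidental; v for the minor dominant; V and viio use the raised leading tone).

The chord is a dominant seventh chord on F.
A dominant resolves down a perfect fifth: F → Bb. In D minor, Bb is scale degree 6, i.e. VI.

VI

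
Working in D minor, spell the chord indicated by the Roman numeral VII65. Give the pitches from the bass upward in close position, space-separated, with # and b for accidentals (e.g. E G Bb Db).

The numeral's case and figure indicate a dominant seventh chord. In D minor its root, the seventh degree, is C.
That chord is spelled C-E-G-Bb.
The figured bass 65 indicates first inversion, placing the third (E) in the bass: E-G-Bb-C.

E G Bb C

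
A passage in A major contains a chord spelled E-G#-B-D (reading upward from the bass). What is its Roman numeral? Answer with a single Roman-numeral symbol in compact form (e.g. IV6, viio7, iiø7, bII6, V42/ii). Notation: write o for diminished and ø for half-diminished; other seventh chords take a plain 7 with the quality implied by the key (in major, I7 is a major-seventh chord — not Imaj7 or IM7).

V7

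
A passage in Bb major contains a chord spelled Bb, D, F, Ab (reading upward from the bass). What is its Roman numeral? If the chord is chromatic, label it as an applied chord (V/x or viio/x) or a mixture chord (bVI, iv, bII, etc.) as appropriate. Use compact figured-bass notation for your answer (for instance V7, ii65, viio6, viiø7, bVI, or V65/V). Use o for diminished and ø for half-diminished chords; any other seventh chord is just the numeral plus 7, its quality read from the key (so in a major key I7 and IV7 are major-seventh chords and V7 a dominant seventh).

Stacked in thirds the chord is Bb-D-F-Ab: a dominant seventh chord on Bb.
Bb is not a diatonic chord root with this quality in Bb major, but it lies a perfect fifth above Eb (IV), so the chord functions as an applied dominant of IV.

V7/IV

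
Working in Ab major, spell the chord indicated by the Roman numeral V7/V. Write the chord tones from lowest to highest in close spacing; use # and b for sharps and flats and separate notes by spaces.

V7/V is a secondary dominant — the dominant seventh of V. V in Ab major is Eb, so the applied chord's root is Bb, a perfect fifth above.
Building a dominant seventh chord on Bb gives Bb-D-F-Ab.

Bb D F Ab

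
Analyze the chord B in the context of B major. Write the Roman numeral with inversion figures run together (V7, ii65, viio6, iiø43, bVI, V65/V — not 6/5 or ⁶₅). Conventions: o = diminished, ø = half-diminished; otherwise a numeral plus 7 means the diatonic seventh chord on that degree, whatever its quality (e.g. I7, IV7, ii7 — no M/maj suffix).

I

Stacked in thirds the chord is B-D#-F#: a major triad on B.
B is scale degree 1 in B major, and a major triad on that degree is written I.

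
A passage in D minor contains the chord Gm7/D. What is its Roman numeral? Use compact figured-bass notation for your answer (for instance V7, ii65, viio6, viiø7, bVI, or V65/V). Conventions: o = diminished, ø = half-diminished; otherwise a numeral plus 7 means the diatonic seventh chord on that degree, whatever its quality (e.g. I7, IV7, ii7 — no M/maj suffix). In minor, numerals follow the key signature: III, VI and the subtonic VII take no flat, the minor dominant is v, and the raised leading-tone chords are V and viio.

The pitches G-Bb-D-F form a minor seventh chord rooted on G.
G is scale degree 4 in D minor, and a minor seventh chord on that degree is written iv7.
With D in the bass the chord is in second inversion, so the figured bass is 43.

iv43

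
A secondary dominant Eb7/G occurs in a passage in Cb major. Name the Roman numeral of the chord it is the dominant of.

vi

The chord is a dominant seventh chord on Eb.
A dominant resolves down a perfect fifth: Eb → Ab. In Cb major, Ab is scale degree 6, i.e. vi.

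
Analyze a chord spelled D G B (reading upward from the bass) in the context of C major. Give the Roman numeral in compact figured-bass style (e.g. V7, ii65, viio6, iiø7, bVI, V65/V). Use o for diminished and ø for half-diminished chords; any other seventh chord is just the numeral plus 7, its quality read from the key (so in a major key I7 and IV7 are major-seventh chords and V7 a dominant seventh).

The pitches G-B-D form a major triad rooted on G.
G is scale degree 5 in C major, and a major triad on that degree is written V.
With D in the bass the chord is in second inversion, so the figured bass is 64.

V64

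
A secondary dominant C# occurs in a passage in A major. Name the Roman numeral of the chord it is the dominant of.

vi

The chord is a major triad on C#.
A dominant resolves down a perfect fifth: C# → F#. In A major, F# is scale degree 6, i.e. vi.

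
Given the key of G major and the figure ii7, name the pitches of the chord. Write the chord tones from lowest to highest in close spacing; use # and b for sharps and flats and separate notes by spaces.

The numeral's case and figure indicate a minor seventh chord. In G major its root, the second degree, is A.
That chord is spelled A-C-E-G.

A C E G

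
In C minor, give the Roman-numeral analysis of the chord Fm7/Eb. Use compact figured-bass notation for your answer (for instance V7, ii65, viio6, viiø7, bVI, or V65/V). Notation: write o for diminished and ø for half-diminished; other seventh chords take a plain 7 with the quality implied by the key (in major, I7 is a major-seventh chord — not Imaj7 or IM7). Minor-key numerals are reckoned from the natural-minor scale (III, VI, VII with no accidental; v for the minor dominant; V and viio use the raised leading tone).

iv42

Stacked in thirds the chord is F-Ab-C-Eb: a minor seventh chord on F.
F is scale degree 4 in C minor, and a minor seventh chord on that degree is written iv7.
With Eb in the bass the chord is in third inversion, so the figured bass is 42.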